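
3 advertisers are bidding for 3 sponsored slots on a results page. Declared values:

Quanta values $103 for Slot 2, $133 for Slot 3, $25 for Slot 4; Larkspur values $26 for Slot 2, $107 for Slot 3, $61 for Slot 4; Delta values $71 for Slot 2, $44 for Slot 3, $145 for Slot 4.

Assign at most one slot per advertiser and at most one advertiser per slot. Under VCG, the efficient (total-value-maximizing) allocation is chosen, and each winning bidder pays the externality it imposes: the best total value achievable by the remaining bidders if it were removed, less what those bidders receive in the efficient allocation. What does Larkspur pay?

Efficient allocation: Quanta→Slot 2 ($103), Larkspur→Slot 3 ($107), Delta→Slot 4 ($145); total welfare W = $355.
Larkspur receives Slot 3 at value $107, so the others get W − 107 = $248.
Without Larkspur: best allocation of the remaining 2 bidders over all 3 slots is Quanta→Slot 3 ($133), Delta→Slot 4 ($145), total $278.
VCG payment = (others' best without Larkspur) − (others' welfare with Larkspur) = 278 − 248 = $30.

Larkspur pays $30.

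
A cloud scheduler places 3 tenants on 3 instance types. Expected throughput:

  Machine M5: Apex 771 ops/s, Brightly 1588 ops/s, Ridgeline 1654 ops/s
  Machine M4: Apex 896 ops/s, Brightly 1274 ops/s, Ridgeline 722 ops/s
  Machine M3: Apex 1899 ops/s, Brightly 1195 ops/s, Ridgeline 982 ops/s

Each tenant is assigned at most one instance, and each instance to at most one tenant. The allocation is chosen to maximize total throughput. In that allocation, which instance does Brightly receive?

Brightly receives Machine M4.

Optimal: Apex→Machine M3 (1899 ops/s), Brightly→Machine M4 (1274 ops/s), Ridgeline→Machine M5 (1654 ops/s) — total 1899+1274+1654 = 4827 ops/s.
Row-greedy (each tenant in turn takes its best remaining instance) gives 4209 ops/s, worse by 618.
Checked against all permutations: 4827 ops/s is optimal.
Brightly's own top instance is Machine M5 (1588 ops/s), but forcing Brightly→Machine M5 and reassigning the rest optimally gives only 4209 ops/s — worse by 618.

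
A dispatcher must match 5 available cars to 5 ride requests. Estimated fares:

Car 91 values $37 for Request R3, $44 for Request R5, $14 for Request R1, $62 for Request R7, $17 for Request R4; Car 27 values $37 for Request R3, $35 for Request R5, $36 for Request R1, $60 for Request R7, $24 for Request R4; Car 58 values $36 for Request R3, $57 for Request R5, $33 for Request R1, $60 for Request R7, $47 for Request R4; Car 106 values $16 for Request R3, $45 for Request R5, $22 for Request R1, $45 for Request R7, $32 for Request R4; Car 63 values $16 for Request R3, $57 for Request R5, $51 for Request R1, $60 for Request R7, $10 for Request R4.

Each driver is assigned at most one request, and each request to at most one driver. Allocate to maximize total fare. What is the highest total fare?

Maximum total: $242

Optimal: Car 91→Request R7 ($62), Car 27→Request R3 ($37), Car 58→Request R4 ($47), Car 106→Request R5 ($45), Car 63→Request R1 ($51) — total 62+37+47+45+51 = $242.
Column-greedy (each request in turn goes to its best remaining driver) gives $237, worse by 5.
Checked against all permutations: $242 is optimal.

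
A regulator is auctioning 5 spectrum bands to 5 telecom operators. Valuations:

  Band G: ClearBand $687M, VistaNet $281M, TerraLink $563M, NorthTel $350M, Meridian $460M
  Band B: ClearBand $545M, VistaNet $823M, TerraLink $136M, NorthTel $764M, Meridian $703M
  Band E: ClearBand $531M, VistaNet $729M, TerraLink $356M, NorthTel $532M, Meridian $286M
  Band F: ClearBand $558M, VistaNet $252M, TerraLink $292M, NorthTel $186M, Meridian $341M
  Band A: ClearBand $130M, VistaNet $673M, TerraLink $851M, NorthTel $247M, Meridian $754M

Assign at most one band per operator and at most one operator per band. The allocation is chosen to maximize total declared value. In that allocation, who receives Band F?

Meridian receives Band F.

Optimal: ClearBand→Band G ($687M), VistaNet→Band E ($729M), TerraLink→Band A ($851M), NorthTel→Band B ($764M), Meridian→Band F ($341M) — total 687+729+851+764+341 = $3372M.
Row-greedy (each operator in turn takes its best remaining band) gives $3234M, worse by 138.
Meridian's own top band is Band A ($754M), but forcing Meridian→Band A and reassigning the rest optimally gives only $3368M — worse by 4.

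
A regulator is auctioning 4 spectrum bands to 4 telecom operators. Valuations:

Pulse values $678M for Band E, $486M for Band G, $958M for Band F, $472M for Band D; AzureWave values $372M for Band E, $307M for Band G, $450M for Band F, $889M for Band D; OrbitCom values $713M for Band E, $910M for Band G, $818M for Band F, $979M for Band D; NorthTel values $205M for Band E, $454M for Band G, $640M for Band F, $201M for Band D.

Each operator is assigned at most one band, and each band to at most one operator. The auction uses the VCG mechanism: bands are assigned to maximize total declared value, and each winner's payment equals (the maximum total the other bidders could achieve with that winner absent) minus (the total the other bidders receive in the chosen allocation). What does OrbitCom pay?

OrbitCom pays $94M.

Efficient allocation: Pulse→Band E ($678M), AzureWave→Band D ($889M), OrbitCom→Band G ($910M), NorthTel→Band F ($640M); total welfare W = $3117M.
OrbitCom receives Band G at value $910M, so the others get W − 910 = $2207M.
Without OrbitCom: best allocation of the remaining 3 bidders over all 4 bands is Pulse→Band F ($958M), AzureWave→Band D ($889M), NorthTel→Band G ($454M), total $2301M.
VCG payment = (others' best without OrbitCom) − (others' welfare with OrbitCom) = 2301 − 2207 = $94M.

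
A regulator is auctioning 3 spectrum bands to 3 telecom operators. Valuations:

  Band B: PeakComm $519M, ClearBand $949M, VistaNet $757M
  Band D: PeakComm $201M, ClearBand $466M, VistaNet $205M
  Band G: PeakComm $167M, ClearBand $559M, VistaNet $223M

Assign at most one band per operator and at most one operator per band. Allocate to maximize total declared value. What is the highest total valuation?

Optimal: PeakComm→Band D ($201M), ClearBand→Band G ($559M), VistaNet→Band B ($757M) — total 201+559+757 = $1517M.
Row-greedy (each operator in turn takes its best remaining band) gives $1283M, worse by 234.
Swapping ClearBand↔VistaNet (ClearBand→Band B $949M, VistaNet→Band G $223M) loses 144.
Every other assignment is strictly worse.

Max total: $1517M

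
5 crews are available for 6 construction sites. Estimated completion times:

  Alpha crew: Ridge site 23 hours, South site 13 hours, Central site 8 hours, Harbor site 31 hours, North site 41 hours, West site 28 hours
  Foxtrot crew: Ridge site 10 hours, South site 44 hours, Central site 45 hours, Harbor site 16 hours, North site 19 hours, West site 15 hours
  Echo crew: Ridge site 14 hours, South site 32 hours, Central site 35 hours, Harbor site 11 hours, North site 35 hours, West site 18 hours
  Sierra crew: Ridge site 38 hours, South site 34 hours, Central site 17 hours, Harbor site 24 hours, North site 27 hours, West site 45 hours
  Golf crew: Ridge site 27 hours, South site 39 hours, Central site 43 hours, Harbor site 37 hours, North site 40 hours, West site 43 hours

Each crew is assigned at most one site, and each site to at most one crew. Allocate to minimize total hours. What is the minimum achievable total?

Minimum total: 83 hours

This is the linear assignment problem.
Optimal: Alpha crew→South site (13 hours), Foxtrot crew→West site (15 hours), Echo crew→Harbor site (11 hours), Sierra crew→Central site (17 hours), Golf crew→Ridge site (27 hours) — total 13+15+11+17+27 = 83 hours.
Row-greedy (each crew in turn takes its cheapest remaining site) gives 95 hours, worse by 12.
Next-best assignment: Alpha crew→South site, Foxtrot crew→North site, Echo crew→Harbor site, Sierra crew→Central site, Golf crew→Ridge site = 87 hours.
Swapping Alpha crew↔Sierra crew (Alpha crew→Central site 8 hours, Sierra crew→South site 34 hours) adds 12.
Every other assignment is strictly worse.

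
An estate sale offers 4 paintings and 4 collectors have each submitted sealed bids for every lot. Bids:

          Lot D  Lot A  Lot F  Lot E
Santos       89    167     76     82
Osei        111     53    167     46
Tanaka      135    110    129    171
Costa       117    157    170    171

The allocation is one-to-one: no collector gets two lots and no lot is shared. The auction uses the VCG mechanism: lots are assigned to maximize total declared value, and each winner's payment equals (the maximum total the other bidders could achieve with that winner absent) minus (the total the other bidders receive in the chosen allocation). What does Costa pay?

Costa pays $36.

Efficient allocation: Santos→Lot A ($167), Osei→Lot F ($167), Tanaka→Lot D ($135), Costa→Lot E ($171); total welfare W = $640.
Costa receives Lot E at value $171, so the others get W − 171 = $469.
Without Costa: best allocation of the remaining 3 bidders over all 4 lots is Santos→Lot A ($167), Osei→Lot F ($167), Tanaka→Lot E ($171), total $505.
VCG payment = (others' best without Costa) − (others' welfare with Costa) = 505 − 469 = $36.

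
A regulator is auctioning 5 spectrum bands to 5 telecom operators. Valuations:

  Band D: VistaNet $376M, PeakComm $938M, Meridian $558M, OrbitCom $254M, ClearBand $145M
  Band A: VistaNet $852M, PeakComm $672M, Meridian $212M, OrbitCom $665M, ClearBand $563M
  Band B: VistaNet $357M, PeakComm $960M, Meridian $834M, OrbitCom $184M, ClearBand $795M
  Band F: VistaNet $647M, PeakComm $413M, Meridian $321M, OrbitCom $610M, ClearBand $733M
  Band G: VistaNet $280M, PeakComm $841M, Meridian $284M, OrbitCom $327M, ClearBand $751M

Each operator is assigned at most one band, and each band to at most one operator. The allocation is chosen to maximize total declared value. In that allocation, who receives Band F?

Treat this as an assignment problem: match each operator to one band.
Optimal: VistaNet→Band A ($852M), PeakComm→Band D ($938M), Meridian→Band B ($834M), OrbitCom→Band F ($610M), ClearBand→Band G ($751M) — total 852+938+834+610+751 = $3985M.
Column-greedy (each band in turn goes to its best remaining operator) gives $3684M, worse by 301.
Every other assignment is strictly worse.
OrbitCom's own top band is Band A ($665M), but forcing OrbitCom→Band A and reassigning the rest optimally gives only $3835M — worse by 150.

OrbitCom receives Band F.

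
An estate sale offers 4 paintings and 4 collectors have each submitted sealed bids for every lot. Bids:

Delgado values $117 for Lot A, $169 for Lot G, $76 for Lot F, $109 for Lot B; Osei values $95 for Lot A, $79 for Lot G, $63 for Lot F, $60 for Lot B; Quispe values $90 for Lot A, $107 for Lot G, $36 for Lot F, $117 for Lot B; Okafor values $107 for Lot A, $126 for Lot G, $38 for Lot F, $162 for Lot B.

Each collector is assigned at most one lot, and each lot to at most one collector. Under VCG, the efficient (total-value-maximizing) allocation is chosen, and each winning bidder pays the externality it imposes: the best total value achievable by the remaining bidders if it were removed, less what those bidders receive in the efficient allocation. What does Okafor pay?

Efficient allocation: Delgado→Lot G ($169), Osei→Lot F ($63), Quispe→Lot A ($90), Okafor→Lot B ($162); total welfare W = $484.
Okafor receives Lot B at value $162, so the others get W − 162 = $322.
Without Okafor: best allocation of the remaining 3 bidders over all 4 lots is Delgado→Lot G ($169), Osei→Lot A ($95), Quispe→Lot B ($117), total $381.
VCG payment = (others' best without Okafor) − (others' welfare with Okafor) = 381 − 322 = $59.

Okafor pays $59.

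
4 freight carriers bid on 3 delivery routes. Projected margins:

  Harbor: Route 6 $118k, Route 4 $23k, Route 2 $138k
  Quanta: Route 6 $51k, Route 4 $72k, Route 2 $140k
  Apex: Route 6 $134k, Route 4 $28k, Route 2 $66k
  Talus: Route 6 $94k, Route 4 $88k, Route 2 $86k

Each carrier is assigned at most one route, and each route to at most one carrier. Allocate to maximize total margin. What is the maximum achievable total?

Maximum total: $362k

Optimal: Apex→Route 6 ($134k), Talus→Route 4 ($88k), Quanta→Route 2 ($140k) — total 134+88+140 = $362k.
Row-greedy (each carrier in turn takes its best remaining route) gives $344k, worse by 18.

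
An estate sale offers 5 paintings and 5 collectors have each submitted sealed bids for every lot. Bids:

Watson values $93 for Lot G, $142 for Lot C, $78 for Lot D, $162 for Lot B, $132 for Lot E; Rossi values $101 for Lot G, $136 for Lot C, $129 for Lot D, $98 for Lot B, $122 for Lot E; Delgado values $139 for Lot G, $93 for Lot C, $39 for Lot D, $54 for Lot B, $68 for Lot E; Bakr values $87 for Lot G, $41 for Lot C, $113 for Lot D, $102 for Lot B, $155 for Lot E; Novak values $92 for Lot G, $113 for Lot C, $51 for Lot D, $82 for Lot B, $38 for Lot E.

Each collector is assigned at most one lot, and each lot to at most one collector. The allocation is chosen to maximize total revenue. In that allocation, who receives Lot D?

Treat this as an assignment problem: match each collector to one lot.
Optimal: Watson→Lot B ($162), Rossi→Lot D ($129), Delgado→Lot G ($139), Bakr→Lot E ($155), Novak→Lot C ($113) — total 162+129+139+155+113 = $698.
Column-greedy (each lot in turn goes to its best remaining collector) gives $550, worse by 148.
Next-best assignment: Watson→Lot B, Rossi→Lot E, Delgado→Lot G, Bakr→Lot D, Novak→Lot C = $649.
Swapping Watson↔Rossi (Watson→Lot D $78, Rossi→Lot B $98) loses 115.
Rossi's own top lot is Lot C ($136), but forcing Rossi→Lot C and reassigning the rest optimally gives only $643 — worse by 55.

Rossi receives Lot D.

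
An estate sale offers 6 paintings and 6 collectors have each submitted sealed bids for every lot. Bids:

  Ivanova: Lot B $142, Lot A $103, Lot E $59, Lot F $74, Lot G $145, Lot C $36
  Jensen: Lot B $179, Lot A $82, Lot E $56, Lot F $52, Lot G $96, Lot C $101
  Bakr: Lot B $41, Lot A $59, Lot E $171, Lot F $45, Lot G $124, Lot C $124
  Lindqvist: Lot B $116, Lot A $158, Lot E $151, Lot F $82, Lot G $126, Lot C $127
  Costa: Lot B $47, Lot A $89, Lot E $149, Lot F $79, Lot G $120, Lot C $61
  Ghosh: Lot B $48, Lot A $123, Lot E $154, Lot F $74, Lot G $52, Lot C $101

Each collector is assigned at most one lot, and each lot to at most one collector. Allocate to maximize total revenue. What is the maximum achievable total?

Optimal: Ivanova→Lot G ($145), Jensen→Lot B ($179), Bakr→Lot C ($124), Lindqvist→Lot A ($158), Costa→Lot F ($79), Ghosh→Lot E ($154) — total 145+179+124+158+79+154 = $839.
Column-greedy (each lot in turn goes to its best remaining collector) gives $833, worse by 6.
Next-best assignment: Ivanova→Lot G, Jensen→Lot B, Bakr→Lot E, Lindqvist→Lot A, Costa→Lot F, Ghosh→Lot C = $833.
Every other assignment is strictly worse.

Maximum total: $839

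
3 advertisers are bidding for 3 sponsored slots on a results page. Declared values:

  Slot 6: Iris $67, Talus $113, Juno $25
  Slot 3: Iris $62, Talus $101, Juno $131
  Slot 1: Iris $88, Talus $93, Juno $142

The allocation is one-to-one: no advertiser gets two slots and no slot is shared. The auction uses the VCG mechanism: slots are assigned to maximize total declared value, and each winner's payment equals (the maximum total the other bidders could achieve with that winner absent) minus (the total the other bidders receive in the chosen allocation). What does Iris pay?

Efficient allocation: Iris→Slot 1 ($88), Talus→Slot 6 ($113), Juno→Slot 3 ($131); total welfare W = $332.
Iris receives Slot 1 at value $88, so the others get W − 88 = $244.
Without Iris: best allocation of the remaining 2 bidders over all 3 slots is Talus→Slot 6 ($113), Juno→Slot 1 ($142), total $255.
VCG payment = (others' best without Iris) − (others' welfare with Iris) = 255 − 244 = $11.

Iris pays $11.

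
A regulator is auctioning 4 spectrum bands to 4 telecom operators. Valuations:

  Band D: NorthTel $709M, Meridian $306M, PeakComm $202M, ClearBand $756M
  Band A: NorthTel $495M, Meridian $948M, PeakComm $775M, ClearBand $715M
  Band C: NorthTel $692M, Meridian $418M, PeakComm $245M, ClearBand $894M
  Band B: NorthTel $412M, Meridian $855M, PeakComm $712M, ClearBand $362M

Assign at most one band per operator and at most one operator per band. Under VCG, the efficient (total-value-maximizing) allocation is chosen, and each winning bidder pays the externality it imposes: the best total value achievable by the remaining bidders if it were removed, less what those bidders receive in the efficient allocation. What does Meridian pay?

Efficient allocation: NorthTel→Band D ($709M), Meridian→Band A ($948M), PeakComm→Band B ($712M), ClearBand→Band C ($894M); total welfare W = $3263M.
Meridian receives Band A at value $948M, so the others get W − 948 = $2315M.
Without Meridian: best allocation of the remaining 3 bidders over all 4 bands is NorthTel→Band D ($709M), PeakComm→Band A ($775M), ClearBand→Band C ($894M), total $2378M.
VCG payment = (others' best without Meridian) − (others' welfare with Meridian) = 2378 − 2315 = $63M.

Meridian pays $63M.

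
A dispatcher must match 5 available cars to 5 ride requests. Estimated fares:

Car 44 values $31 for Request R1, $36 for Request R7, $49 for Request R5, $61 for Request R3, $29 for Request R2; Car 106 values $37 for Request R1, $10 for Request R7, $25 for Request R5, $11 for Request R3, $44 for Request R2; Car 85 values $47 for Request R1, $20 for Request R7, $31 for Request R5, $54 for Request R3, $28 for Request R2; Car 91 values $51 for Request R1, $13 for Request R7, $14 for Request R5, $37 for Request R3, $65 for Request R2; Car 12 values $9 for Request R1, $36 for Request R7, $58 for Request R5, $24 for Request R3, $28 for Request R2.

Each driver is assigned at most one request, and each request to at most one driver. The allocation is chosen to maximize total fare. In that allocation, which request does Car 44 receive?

Optimal: Car 44→Request R7 ($36), Car 106→Request R1 ($37), Car 85→Request R3 ($54), Car 91→Request R2 ($65), Car 12→Request R5 ($58) — total 36+37+54+65+58 = $250.
Row-greedy (each driver in turn takes its best remaining request) gives $202, worse by 48.
Next-best assignment: Car 44→Request R7, Car 106→Request R2, Car 85→Request R3, Car 91→Request R1, Car 12→Request R5 = $243.
Swapping Car 12↔Car 85 (Car 12→Request R3 $24, Car 85→Request R5 $31) loses 57.
Car 44's own top request is Request R3 ($61), but forcing Car 44→Request R3 and reassigning the rest optimally gives only $241 — worse by 9.

Car 44 receives Request R7.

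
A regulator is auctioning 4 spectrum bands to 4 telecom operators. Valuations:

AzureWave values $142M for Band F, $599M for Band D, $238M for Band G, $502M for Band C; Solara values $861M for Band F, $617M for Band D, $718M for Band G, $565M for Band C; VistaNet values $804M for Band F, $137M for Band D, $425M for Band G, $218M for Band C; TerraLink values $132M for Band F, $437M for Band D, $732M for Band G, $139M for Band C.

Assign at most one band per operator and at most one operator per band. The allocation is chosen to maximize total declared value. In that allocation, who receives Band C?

Treat this as an assignment problem: match each operator to one band.
Optimal: AzureWave→Band D ($599M), Solara→Band C ($565M), VistaNet→Band F ($804M), TerraLink→Band G ($732M) — total 599+565+804+732 = $2700M.
Max-entry greedy (repeatedly take the single best remaining cell) gives $2410M, worse by 290.
Solara's own top band is Band F ($861M), but forcing Solara→Band F and reassigning the rest optimally gives only $2410M — worse by 290.

Solara receives Band C.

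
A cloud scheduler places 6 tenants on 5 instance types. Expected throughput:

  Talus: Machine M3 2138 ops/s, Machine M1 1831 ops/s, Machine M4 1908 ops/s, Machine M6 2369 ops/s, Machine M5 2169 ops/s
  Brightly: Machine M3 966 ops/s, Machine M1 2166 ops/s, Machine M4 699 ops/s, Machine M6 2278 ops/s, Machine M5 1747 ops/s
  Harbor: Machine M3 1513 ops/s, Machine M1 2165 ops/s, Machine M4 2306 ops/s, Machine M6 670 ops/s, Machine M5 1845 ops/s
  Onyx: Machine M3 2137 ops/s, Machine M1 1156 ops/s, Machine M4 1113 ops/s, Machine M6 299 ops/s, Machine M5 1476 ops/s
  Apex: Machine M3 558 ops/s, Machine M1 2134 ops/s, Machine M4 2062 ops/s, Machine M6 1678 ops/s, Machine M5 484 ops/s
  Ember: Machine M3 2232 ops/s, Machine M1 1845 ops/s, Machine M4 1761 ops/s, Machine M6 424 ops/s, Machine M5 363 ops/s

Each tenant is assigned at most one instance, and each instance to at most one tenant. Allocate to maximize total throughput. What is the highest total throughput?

Maximum total: 11119 ops/s

This is the linear assignment problem.
Optimal: Ember→Machine M3 (2232 ops/s), Apex→Machine M1 (2134 ops/s), Harbor→Machine M4 (2306 ops/s), Brightly→Machine M6 (2278 ops/s), Talus→Machine M5 (2169 ops/s) — total 2232+2134+2306+2278+2169 = 11119 ops/s.
Row-greedy (each tenant in turn takes its best remaining instance) gives 9462 ops/s, worse by 1657.
Next-best assignment: Onyx→Machine M3, Apex→Machine M1, Harbor→Machine M4, Brightly→Machine M6, Talus→Machine M5 = 11024 ops/s.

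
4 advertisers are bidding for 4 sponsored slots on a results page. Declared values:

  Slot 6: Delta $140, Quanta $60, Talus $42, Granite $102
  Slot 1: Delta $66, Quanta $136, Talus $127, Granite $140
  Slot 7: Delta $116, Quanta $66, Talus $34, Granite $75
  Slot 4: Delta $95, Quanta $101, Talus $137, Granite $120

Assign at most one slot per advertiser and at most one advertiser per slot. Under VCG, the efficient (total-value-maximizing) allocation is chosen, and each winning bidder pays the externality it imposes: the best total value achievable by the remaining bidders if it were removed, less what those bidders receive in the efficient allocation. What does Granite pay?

Efficient allocation: Delta→Slot 7 ($116), Quanta→Slot 1 ($136), Talus→Slot 4 ($137), Granite→Slot 6 ($102); total welfare W = $491.
Granite receives Slot 6 at value $102, so the others get W − 102 = $389.
Without Granite: best allocation of the remaining 3 bidders over all 4 slots is Delta→Slot 6 ($140), Quanta→Slot 1 ($136), Talus→Slot 4 ($137), total $413.
VCG payment = (others' best without Granite) − (others' welfare with Granite) = 413 − 389 = $24.

Granite pays $24.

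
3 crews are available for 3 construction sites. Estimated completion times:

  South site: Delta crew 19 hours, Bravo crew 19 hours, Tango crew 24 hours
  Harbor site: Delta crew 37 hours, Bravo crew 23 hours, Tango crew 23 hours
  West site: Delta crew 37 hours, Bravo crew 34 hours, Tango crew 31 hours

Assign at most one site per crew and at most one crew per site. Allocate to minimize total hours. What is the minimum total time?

Minimum total: 73 hours

Optimal: Delta crew→South site (19 hours), Bravo crew→Harbor site (23 hours), Tango crew→West site (31 hours) — total 19+23+31 = 73 hours.
Next-best assignment: Delta crew→South site, Bravo crew→West site, Tango crew→Harbor site = 76 hours.
No other one-to-one assignment undercuts 73 hours.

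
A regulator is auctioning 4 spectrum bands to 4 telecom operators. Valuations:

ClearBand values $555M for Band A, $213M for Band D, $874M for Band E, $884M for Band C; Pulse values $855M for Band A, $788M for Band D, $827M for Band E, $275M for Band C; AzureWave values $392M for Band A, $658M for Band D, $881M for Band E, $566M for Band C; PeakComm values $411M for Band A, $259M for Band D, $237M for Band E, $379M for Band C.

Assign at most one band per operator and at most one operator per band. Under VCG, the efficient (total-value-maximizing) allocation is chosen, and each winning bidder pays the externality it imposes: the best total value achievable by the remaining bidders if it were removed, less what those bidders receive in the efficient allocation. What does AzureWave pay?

AzureWave pays $39M.

Efficient allocation: ClearBand→Band C ($884M), Pulse→Band D ($788M), AzureWave→Band E ($881M), PeakComm→Band A ($411M); total welfare W = $2964M.
AzureWave receives Band E at value $881M, so the others get W − 881 = $2083M.
Without AzureWave: best allocation of the remaining 3 bidders over all 4 bands is ClearBand→Band C ($884M), Pulse→Band E ($827M), PeakComm→Band A ($411M), total $2122M.
VCG payment = (others' best without AzureWave) − (others' welfare with AzureWave) = 2122 − 2083 = $39M.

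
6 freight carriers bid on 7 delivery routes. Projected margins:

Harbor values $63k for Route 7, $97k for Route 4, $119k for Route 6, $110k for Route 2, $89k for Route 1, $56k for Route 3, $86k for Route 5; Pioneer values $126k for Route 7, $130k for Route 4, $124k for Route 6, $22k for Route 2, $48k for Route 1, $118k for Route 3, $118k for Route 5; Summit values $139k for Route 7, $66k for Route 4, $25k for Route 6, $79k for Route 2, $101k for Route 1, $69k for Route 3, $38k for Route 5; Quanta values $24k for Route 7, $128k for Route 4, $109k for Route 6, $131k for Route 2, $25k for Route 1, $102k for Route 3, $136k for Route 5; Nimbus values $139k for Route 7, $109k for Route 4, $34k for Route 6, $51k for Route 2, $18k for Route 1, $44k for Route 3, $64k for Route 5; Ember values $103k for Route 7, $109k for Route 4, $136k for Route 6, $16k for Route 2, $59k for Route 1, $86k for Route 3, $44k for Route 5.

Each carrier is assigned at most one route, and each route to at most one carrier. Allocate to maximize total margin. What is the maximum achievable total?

Treat this as an assignment problem: match each carrier to one route.
Optimal: Harbor→Route 2 ($110k), Pioneer→Route 4 ($130k), Summit→Route 1 ($101k), Quanta→Route 5 ($136k), Nimbus→Route 7 ($139k), Ember→Route 6 ($136k) — total 110+130+101+136+139+136 = $752k.
Row-greedy (each carrier in turn takes its best remaining route) gives $661k, worse by 91.
Next-best assignment: Harbor→Route 2, Pioneer→Route 3, Summit→Route 7, Quanta→Route 5, Nimbus→Route 4, Ember→Route 6 = $748k.
Checked against all permutations: $752k is optimal.

Maximum total: $752k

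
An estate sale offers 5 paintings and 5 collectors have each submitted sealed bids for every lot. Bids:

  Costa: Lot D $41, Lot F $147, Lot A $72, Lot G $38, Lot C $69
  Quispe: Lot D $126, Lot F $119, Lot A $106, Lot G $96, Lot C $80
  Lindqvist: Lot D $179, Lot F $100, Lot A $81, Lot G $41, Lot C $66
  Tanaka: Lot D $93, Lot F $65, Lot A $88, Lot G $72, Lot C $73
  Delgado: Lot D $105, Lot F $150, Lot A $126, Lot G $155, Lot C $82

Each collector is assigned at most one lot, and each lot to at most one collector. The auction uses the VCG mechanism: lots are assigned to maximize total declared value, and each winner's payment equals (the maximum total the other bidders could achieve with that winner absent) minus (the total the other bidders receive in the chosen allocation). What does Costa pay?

Costa pays $28.

Efficient allocation: Costa→Lot F ($147), Quispe→Lot A ($106), Lindqvist→Lot D ($179), Tanaka→Lot C ($73), Delgado→Lot G ($155); total welfare W = $660.
Costa receives Lot F at value $147, so the others get W − 147 = $513.
Without Costa: best allocation of the remaining 4 bidders over all 5 lots is Quispe→Lot F ($119), Lindqvist→Lot D ($179), Tanaka→Lot A ($88), Delgado→Lot G ($155), total $541.
VCG payment = (others' best without Costa) − (others' welfare with Costa) = 541 − 513 = $28.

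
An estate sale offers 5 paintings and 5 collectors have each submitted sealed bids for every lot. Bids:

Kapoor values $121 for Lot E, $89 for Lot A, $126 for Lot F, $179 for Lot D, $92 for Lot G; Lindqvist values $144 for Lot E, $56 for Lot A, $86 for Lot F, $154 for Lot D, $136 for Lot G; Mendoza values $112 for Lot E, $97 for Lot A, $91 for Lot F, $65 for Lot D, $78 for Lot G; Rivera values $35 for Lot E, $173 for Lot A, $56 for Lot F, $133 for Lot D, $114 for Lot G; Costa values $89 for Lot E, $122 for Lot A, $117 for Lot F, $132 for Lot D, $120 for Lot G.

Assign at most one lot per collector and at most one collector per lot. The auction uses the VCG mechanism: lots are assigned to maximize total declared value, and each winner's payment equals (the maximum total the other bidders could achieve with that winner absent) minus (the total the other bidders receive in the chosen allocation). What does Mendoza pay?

Efficient allocation: Kapoor→Lot D ($179), Lindqvist→Lot G ($136), Mendoza→Lot E ($112), Rivera→Lot A ($173), Costa→Lot F ($117); total welfare W = $717.
Mendoza receives Lot E at value $112, so the others get W − 112 = $605.
Without Mendoza: best allocation of the remaining 4 bidders over all 5 lots is Kapoor→Lot D ($179), Lindqvist→Lot E ($144), Rivera→Lot A ($173), Costa→Lot G ($120), total $616.
VCG payment = (others' best without Mendoza) − (others' welfare with Mendoza) = 616 − 605 = $11.

Mendoza pays $11.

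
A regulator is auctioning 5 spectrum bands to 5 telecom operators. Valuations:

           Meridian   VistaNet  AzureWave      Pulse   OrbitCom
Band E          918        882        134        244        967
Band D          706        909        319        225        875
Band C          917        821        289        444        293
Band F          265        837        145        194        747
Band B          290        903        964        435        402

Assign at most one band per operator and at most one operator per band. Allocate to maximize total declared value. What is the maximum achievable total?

Optimal: Meridian→Band E ($918M), VistaNet→Band F ($837M), AzureWave→Band B ($964M), Pulse→Band C ($444M), OrbitCom→Band D ($875M) — total 918+837+964+444+875 = $4038M.
Next-best assignment: Meridian→Band E, VistaNet→Band D, AzureWave→Band B, Pulse→Band C, OrbitCom→Band F = $3982M.

Max total: $4038M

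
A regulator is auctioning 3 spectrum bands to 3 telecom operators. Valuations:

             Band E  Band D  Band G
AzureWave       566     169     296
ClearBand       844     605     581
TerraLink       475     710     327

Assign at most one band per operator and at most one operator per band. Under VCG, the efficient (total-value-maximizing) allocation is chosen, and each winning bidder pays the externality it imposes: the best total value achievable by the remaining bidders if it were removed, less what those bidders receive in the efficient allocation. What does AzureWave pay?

Efficient allocation: AzureWave→Band E ($566M), ClearBand→Band G ($581M), TerraLink→Band D ($710M); total welfare W = $1857M.
AzureWave receives Band E at value $566M, so the others get W − 566 = $1291M.
Without AzureWave: best allocation of the remaining 2 bidders over all 3 bands is ClearBand→Band E ($844M), TerraLink→Band D ($710M), total $1554M.
VCG payment = (others' best without AzureWave) − (others' welfare with AzureWave) = 1554 − 1291 = $263M.

AzureWave pays $263M.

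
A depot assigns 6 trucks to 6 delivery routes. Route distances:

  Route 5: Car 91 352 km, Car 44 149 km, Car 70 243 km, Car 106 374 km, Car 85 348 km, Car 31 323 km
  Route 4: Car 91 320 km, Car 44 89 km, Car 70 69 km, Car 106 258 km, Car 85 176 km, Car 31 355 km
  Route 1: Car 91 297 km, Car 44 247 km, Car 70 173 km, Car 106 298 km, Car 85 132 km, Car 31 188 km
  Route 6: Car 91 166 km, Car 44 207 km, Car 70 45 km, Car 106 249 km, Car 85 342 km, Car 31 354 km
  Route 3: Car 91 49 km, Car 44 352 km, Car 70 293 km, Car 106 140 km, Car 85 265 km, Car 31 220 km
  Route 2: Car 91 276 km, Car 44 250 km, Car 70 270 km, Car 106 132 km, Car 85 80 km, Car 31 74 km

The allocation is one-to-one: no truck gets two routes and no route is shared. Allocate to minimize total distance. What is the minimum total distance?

Treat this as an assignment problem: match each truck to one route.
Optimal: Car 91→Route 3 (49 km), Car 44→Route 5 (149 km), Car 70→Route 6 (45 km), Car 106→Route 4 (258 km), Car 85→Route 1 (132 km), Car 31→Route 2 (74 km) — total 49+149+45+258+132+74 = 707 km.
Min-entry greedy (repeatedly take the single cheapest remaining cell) gives 763 km, worse by 56.
Checked against all permutations: 707 km is optimal.

Min total: 707 km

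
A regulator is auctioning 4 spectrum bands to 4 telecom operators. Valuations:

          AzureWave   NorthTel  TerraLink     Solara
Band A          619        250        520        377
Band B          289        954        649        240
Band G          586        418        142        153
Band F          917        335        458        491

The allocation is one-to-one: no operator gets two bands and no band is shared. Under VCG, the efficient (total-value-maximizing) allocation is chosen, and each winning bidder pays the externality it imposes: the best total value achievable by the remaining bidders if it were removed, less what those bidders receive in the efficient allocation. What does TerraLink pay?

TerraLink pays $217M.

Efficient allocation: AzureWave→Band G ($586M), NorthTel→Band B ($954M), TerraLink→Band A ($520M), Solara→Band F ($491M); total welfare W = $2551M.
TerraLink receives Band A at value $520M, so the others get W − 520 = $2031M.
Without TerraLink: best allocation of the remaining 3 bidders over all 4 bands is AzureWave→Band F ($917M), NorthTel→Band B ($954M), Solara→Band A ($377M), total $2248M.
VCG payment = (others' best without TerraLink) − (others' welfare with TerraLink) = 2248 − 2031 = $217M.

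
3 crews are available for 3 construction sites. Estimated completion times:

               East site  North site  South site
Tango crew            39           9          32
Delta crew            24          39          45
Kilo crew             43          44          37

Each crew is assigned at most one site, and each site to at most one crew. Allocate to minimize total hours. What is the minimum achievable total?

Min total: 70 hours

This is the linear assignment problem.
Optimal: Tango crew→North site (9 hours), Delta crew→East site (24 hours), Kilo crew→South site (37 hours) — total 9+24+37 = 70 hours.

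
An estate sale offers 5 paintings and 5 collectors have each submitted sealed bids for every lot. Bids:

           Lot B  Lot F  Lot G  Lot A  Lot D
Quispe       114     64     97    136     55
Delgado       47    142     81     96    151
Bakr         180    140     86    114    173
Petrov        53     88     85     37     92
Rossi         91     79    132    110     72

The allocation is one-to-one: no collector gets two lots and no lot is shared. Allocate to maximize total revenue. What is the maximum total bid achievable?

Optimal: Quispe→Lot A ($136), Delgado→Lot D ($151), Bakr→Lot B ($180), Petrov→Lot F ($88), Rossi→Lot G ($132) — total 136+151+180+88+132 = $687.
Column-greedy (each lot in turn goes to its best remaining collector) gives $682, worse by 5.
No other one-to-one assignment exceeds $687.

Max total: $687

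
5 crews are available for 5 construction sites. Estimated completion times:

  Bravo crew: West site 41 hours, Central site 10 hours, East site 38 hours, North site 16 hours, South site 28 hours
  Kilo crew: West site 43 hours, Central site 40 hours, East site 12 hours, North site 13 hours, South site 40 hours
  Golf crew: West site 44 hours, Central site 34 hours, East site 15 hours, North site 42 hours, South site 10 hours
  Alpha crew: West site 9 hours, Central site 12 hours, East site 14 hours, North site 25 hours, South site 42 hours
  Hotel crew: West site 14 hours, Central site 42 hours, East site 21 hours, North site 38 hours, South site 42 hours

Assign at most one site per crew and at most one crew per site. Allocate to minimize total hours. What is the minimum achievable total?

Optimal: Bravo crew→Central site (10 hours), Kilo crew→North site (13 hours), Golf crew→South site (10 hours), Alpha crew→East site (14 hours), Hotel crew→West site (14 hours) — total 10+13+10+14+14 = 61 hours.
Min-entry greedy (repeatedly take the single cheapest remaining cell) gives 79 hours, worse by 18.
Next-best assignment: Bravo crew→Central site, Kilo crew→North site, Golf crew→South site, Alpha crew→West site, Hotel crew→East site = 63 hours.

Min total: 61 hours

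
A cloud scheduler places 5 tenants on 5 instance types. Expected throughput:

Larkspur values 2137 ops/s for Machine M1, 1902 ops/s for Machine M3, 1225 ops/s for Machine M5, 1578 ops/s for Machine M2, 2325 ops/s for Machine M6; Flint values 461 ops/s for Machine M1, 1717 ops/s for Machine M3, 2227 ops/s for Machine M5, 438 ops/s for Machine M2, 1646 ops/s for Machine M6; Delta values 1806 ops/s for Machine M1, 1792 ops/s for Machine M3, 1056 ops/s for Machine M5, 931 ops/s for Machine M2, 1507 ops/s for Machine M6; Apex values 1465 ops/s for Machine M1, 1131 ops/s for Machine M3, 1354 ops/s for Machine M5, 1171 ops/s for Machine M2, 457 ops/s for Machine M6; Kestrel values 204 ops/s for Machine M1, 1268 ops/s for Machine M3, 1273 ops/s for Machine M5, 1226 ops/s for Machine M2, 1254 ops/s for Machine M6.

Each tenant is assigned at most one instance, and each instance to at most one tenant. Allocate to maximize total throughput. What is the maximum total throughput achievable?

Treat this as an assignment problem: match each tenant to one instance.
Optimal: Larkspur→Machine M6 (2325 ops/s), Flint→Machine M5 (2227 ops/s), Delta→Machine M3 (1792 ops/s), Apex→Machine M1 (1465 ops/s), Kestrel→Machine M2 (1226 ops/s) — total 2325+2227+1792+1465+1226 = 9035 ops/s.
Row-greedy (each tenant in turn takes its best remaining instance) gives 8797 ops/s, worse by 238.
Swapping Larkspur↔Apex (Larkspur→Machine M1 2137 ops/s, Apex→Machine M6 457 ops/s) loses 1196.

Max total: 9035 ops/s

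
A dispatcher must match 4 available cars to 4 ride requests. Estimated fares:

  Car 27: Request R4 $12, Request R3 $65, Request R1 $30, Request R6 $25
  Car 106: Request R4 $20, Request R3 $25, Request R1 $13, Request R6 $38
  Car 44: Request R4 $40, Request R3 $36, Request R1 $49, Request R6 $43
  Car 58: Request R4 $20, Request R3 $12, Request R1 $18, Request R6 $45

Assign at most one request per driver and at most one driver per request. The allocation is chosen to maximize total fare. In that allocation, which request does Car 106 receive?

Car 106 receives Request R4.

Optimal: Car 27→Request R3 ($65), Car 106→Request R4 ($20), Car 44→Request R1 ($49), Car 58→Request R6 ($45) — total 65+20+49+45 = $179.
Row-greedy (each driver in turn takes its best remaining request) gives $172, worse by 7.
Checked against all permutations: $179 is optimal.
Car 106's own top request is Request R6 ($38), but forcing Car 106→Request R6 and reassigning the rest optimally gives only $172 — worse by 7.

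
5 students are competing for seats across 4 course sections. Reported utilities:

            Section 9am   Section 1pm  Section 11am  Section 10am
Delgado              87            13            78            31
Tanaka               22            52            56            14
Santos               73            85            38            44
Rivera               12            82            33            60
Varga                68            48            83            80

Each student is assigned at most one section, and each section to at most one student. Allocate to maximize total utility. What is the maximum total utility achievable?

Max total: 315 points

This is a one-to-one assignment (maximum-weight bipartite matching).
Optimal: Delgado→Section 9am (87 points), Santos→Section 1pm (85 points), Varga→Section 11am (83 points), Rivera→Section 10am (60 points) — total 87+85+83+60 = 315 points.
Row-greedy (each student in turn takes its best remaining section) gives 288 points, worse by 27.
Swapping Santos↔Varga (Santos→Section 11am 38 points, Varga→Section 1pm 48 points) loses 82.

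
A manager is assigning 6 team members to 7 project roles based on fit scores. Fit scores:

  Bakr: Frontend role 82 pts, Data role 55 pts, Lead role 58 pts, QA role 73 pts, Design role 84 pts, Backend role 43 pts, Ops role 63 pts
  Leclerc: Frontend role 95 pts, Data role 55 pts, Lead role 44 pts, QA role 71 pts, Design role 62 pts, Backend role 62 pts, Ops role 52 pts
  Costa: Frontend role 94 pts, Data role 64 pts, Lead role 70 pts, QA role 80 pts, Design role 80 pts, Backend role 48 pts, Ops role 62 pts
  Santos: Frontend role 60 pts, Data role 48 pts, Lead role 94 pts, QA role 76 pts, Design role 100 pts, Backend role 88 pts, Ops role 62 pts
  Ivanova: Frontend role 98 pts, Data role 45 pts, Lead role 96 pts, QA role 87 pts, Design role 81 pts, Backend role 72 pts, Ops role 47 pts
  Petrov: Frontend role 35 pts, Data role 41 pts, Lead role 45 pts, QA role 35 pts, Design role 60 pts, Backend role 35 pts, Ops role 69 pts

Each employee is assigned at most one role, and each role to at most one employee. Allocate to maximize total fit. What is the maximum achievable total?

Max total: 512 pts

Optimal: Bakr→Design role (84 pts), Leclerc→Frontend role (95 pts), Costa→QA role (80 pts), Santos→Backend role (88 pts), Ivanova→Lead role (96 pts), Petrov→Ops role (69 pts) — total 84+95+80+88+96+69 = 512 pts.
Row-greedy (each employee in turn takes its best remaining role) gives 494 pts, worse by 18.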